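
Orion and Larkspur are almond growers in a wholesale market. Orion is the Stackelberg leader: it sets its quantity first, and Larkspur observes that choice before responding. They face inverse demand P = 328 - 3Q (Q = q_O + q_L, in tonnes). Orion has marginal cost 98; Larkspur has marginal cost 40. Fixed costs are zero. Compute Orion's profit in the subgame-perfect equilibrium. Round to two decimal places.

The follower Larkspur best-responds to any q_O: π_L = (328 - 3Q)q_L - 40q_L.
Setting the follower's marginal profit to zero, 288 - 3q_O - 6q_L = 0, i.e. q_L = (288 - 3q_O)/6.
Orion substitutes q_L(q_O) into its own profit: π_O = q_O(328 - 3q_O - (288 - 3q_O)/2) - 98q_O = (184 - (3/2)q_O)q_O - 98q_O.
The leader's first-order condition 86 - 3q_O = 0 yields q_O = 86/3.
Then q_L = (288 - 3·(86/3))/6 = 101/3.
Price P = 328 - 3·(187/3) = 141.
Orion's profit: (141 - 98)·(86/3) = 1232.6667.

1232.67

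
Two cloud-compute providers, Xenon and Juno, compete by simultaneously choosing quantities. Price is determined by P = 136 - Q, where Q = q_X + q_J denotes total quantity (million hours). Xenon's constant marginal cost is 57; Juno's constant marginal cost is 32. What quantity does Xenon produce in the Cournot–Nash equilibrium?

18

Xenon's profit: π_X = (136 - Q)q_X - (57q_X). Setting ∂π_X/∂q_X = 0: 79 - 2q_X - (q_J) = 0.
Juno's profit: π_J = (136 - Q)q_J - (32q_J). Setting ∂π_J/∂q_J = 0: 104 - 2q_J - (q_X) = 0.
Best responses: q_X = (79 - q_J)/2, q_J = (104 - q_X)/2.
Substituting one into the other gives q_X = 18 and q_J = 43.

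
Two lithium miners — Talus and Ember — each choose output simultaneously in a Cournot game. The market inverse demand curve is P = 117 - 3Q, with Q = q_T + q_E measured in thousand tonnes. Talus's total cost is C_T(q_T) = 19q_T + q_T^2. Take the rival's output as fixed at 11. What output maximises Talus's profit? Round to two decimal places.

With the rival's output fixed at 11, Talus's profit is π_T = (117 - 3·11 - 3q_T)q_T - (19q_T + q_T²) = (84 - 3q_T)q_T - (19q_T + q_T²).
∂π_T/∂q_T = 65 - 8q_T = 0, so q_T = 65/8.

8.13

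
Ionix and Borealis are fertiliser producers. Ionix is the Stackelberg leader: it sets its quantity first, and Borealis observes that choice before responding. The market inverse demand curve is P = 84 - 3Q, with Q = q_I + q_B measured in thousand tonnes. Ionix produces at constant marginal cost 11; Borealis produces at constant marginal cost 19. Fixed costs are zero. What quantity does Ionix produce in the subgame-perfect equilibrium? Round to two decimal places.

13.50

Solve by backward induction. Given q_I, the follower Borealis maximises π_B = (84 - 3q_I - 3q_B)q_B - 19q_B.
Follower FOC: 65 - 3q_I - 6q_B = 0, so q_B(q_I) = (65 - 3q_I)/6.
Ionix substitutes q_B(q_I) into its own profit: π_I = q_I(84 - 3q_I - (65 - 3q_I)/2) - 11q_I = (103/2 - (3/2)q_I)q_I - 11q_I.
Leader FOC: 81/2 - 3q_I = 0, so q_I = 27/2.
Then q_B = (65 - 3·(27/2))/6 = 49/12.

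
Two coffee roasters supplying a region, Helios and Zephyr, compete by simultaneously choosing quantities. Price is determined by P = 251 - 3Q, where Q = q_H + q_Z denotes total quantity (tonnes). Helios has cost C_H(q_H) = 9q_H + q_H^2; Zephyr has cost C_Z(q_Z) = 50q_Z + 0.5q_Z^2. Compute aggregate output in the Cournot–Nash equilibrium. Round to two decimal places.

Helios's profit: π_H = (251 - 3Q)q_H - (9q_H + q_H²). Setting ∂π_H/∂q_H = 0: 242 - 8q_H - 3(q_Z) = 0.
Zephyr's first-order condition: 201 - 7q_Z - 3(q_H) = 0.
So q_H = (242 - 3q_Z)/8 and q_Z = (201 - 3q_H)/7.
Solving the pair: q_H = 1091/47, q_Z = 882/47.
Total output Q = 1091/47 + 882/47 = 1973/47.

41.98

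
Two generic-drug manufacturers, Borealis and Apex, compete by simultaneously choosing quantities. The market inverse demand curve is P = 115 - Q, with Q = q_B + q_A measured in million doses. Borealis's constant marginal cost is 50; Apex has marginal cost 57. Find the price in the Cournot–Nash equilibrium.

74

Borealis's profit: π_B = (115 - Q)q_B - (50q_B). Setting ∂π_B/∂q_B = 0: 65 - 2q_B - (q_A) = 0.
Apex's first-order condition: 58 - 2q_A - (q_B) = 0.
So q_B = (65 - q_A)/2 and q_A = (58 - q_B)/2.
Solving the pair: q_B = 24, q_A = 17.
Total output Q = 41, so price P = 115 - 41 = 74.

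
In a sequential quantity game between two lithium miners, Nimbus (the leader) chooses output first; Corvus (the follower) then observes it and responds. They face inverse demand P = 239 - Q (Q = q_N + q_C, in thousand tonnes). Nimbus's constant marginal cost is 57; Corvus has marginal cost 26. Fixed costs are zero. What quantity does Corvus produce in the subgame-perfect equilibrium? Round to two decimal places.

68.75

The follower Corvus best-responds to any q_N: π_C = (239 - Q)q_C - 26q_C.
Follower FOC: 213 - q_N - 2q_C = 0, so q_C(q_N) = (213 - q_N)/2.
The leader anticipates this reaction. Substituting into P = 239 - Q gives P = 265/2 - (1/2)q_N, so π_N = (265/2 - (1/2)q_N)q_N - 57q_N.
Maximising: ∂π_N/∂q_N = 151/2 - q_N = 0, giving q_N = 151/2.
Then q_C = (213 - 151/2)/2 = 275/4.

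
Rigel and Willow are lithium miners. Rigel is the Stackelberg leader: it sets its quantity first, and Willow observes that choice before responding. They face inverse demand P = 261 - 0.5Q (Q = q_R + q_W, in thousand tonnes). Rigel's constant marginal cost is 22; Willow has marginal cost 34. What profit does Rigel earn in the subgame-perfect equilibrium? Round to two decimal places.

The follower Willow best-responds to any q_R: π_W = (261 - 0.5Q)q_W - 34q_W.
Setting the follower's marginal profit to zero, 227 - (1/2)q_R - q_W = 0, i.e. q_W = (227 - (1/2)q_R).
The leader anticipates this reaction. Substituting into P = 261 - 0.5Q gives P = 295/2 - (1/4)q_R, so π_R = (295/2 - (1/4)q_R)q_R - 22q_R.
Maximising: ∂π_R/∂q_R = 251/2 - (1/2)q_R = 0, giving q_R = 251.
Then q_W = (227 - (1/2)·251) = 203/2.
Price P = 261 - (1/2)·(705/2) = 339/4.
Rigel's profit: (339/4 - 22)·251 = 15750.2500.

15750.25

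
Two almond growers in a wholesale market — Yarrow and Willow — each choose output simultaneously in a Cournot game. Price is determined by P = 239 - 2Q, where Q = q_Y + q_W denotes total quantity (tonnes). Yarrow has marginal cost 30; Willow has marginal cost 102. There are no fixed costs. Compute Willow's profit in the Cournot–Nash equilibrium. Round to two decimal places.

Yarrow's profit: π_Y = (239 - 2Q)q_Y - (30q_Y). Setting ∂π_Y/∂q_Y = 0: 209 - 4q_Y - 2(q_W) = 0.
Willow's first-order condition: 137 - 4q_W - 2(q_Y) = 0.
So q_Y = (209 - 2q_W)/4 and q_W = (137 - 2q_Y)/4.
Solving the pair: q_Y = 281/6, q_W = 65/6.
Price P = 239 - 2·(173/3) = 371/3.
Willow's profit: (371/3 - 102)·(65/6) = 234.7222.

234.72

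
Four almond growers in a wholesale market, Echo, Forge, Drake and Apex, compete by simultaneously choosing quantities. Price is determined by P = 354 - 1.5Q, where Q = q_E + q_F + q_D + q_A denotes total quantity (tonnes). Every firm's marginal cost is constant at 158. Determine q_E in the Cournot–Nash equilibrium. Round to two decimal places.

A representative firm's profit is π_i = q_i(354 - 1.5Q) - 158q_i.
Setting ∂π_i/∂q_i = 0 with rivals' quantities fixed: 196 - 3q_i - (3/2)·Σ_{j≠i} q_j = 0.
By symmetry each firm produces the same amount; substituting Σ_{j≠i} q_j = 3q_i yields q_i = 196/(15/2) = 392/15.

26.13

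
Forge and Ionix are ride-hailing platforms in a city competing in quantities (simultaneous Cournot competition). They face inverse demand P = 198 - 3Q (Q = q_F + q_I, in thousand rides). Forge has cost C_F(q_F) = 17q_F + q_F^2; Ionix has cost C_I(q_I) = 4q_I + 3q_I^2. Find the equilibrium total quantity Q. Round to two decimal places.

29.87

Forge's profit: π_F = (198 - 3Q)q_F - (17q_F + q_F²). Setting ∂π_F/∂q_F = 0: 181 - 8q_F - 3(q_I) = 0.
Ionix's profit: π_I = (198 - 3Q)q_I - (4q_I + 3q_I²). Setting ∂π_I/∂q_I = 0: 194 - 12q_I - 3(q_F) = 0.
Rearranging gives the reaction functions q_F = (181 - 3q_I)/8 and q_I = (194 - 3q_F)/12.
Solving the pair: q_F = 530/29, q_I = 1009/87.
Total output Q = 530/29 + 1009/87 = 29.8736.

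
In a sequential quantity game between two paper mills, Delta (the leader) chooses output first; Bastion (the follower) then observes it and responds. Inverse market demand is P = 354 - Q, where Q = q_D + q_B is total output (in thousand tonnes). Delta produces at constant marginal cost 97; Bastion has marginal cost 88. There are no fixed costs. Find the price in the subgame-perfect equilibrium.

159

The follower Bastion best-responds to any q_D: π_B = (354 - Q)q_B - 88q_B.
Setting the follower's marginal profit to zero, 266 - q_D - 2q_B = 0, i.e. q_B = (266 - q_D)/2.
Delta substitutes q_B(q_D) into its own profit: π_D = q_D(354 - q_D - (266 - q_D)/2) - 97q_D = (221 - (1/2)q_D)q_D - 97q_D.
Maximising: ∂π_D/∂q_D = 124 - q_D = 0, giving q_D = 124.
Then q_B = (266 - 124)/2 = 71.
Total output Q = 195, so price P = 354 - 195 = 159.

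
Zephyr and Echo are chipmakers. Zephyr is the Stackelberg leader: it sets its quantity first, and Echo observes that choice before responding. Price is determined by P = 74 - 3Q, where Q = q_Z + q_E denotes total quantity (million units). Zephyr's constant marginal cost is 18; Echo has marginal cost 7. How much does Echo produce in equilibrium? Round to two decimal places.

The follower Echo best-responds to any q_Z: π_E = (74 - 3Q)q_E - 7q_E.
∂π_E/∂q_E = 67 - 3q_Z - 6q_E = 0 gives the reaction function q_E = (67 - 3q_Z)/6.
Zephyr substitutes q_E(q_Z) into its own profit: π_Z = q_Z(74 - 3q_Z - (67 - 3q_Z)/2) - 18q_Z = (81/2 - (3/2)q_Z)q_Z - 18q_Z.
The leader's first-order condition 45/2 - 3q_Z = 0 yields q_Z = 15/2.
Then q_E = (67 - 3·(15/2))/6 = 89/12.

7.42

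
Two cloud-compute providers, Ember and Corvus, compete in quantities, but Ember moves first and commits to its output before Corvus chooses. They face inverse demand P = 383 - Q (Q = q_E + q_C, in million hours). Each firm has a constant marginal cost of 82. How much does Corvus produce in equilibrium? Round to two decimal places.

75.25

The follower Corvus best-responds to any q_E: π_C = (383 - Q)q_C - 82q_C.
Follower FOC: 301 - q_E - 2q_C = 0, so q_C(q_E) = (301 - q_E)/2.
Ember substitutes q_C(q_E) into its own profit: π_E = q_E(383 - q_E - (301 - q_E)/2) - 82q_E = (465/2 - (1/2)q_E)q_E - 82q_E.
The leader's first-order condition 301/2 - q_E = 0 yields q_E = 301/2.
Then q_C = (301 - 301/2)/2 = 301/4.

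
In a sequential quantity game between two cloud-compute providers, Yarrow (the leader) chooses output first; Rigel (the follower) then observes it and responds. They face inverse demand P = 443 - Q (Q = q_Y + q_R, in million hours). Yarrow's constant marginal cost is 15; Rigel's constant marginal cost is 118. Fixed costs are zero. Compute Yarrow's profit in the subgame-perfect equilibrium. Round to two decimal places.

The follower Rigel best-responds to any q_Y: π_R = (443 - Q)q_R - 118q_R.
∂π_R/∂q_R = 325 - q_Y - 2q_R = 0 gives the reaction function q_R = (325 - q_Y)/2.
The leader anticipates this reaction. Substituting into P = 443 - Q gives P = 561/2 - (1/2)q_Y, so π_Y = (561/2 - (1/2)q_Y)q_Y - 15q_Y.
Leader FOC: 531/2 - q_Y = 0, so q_Y = 531/2.
Then q_R = (325 - 531/2)/2 = 119/4.
Price P = 443 - 1181/4 = 591/4.
Yarrow's profit: (591/4 - 15)·(531/2) = 35245.1250.

35245.13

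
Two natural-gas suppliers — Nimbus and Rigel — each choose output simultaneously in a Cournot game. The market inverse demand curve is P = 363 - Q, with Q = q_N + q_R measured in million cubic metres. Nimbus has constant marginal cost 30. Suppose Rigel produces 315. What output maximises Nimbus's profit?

9

With the rival's output fixed at 315, Nimbus's profit is π_N = (363 - 315 - q_N)q_N - (30q_N) = (48 - q_N)q_N - (30q_N).
∂π_N/∂q_N = 18 - 2q_N = 0, so q_N = 9.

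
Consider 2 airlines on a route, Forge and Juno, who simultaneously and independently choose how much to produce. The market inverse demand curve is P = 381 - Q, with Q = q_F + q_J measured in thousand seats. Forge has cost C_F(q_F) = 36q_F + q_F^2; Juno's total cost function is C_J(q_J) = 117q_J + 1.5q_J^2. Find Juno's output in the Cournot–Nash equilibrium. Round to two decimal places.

Forge's profit: π_F = (381 - Q)q_F - (36q_F + q_F²). Setting ∂π_F/∂q_F = 0: 345 - 4q_F - (q_J) = 0.
Juno's first-order condition: 264 - 5q_J - (q_F) = 0.
Best responses: q_F = (345 - q_J)/4, q_J = (264 - q_F)/5.
Substituting one into the other gives q_F = 1461/19 and q_J = 711/19.

37.42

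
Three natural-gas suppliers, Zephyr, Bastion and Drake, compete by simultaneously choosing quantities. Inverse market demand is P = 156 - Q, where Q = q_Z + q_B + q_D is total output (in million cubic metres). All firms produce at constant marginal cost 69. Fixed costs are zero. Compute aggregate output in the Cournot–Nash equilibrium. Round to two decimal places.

65.25

A representative firm's profit is π_i = q_i(156 - Q) - 69q_i.
Setting ∂π_i/∂q_i = 0 with rivals' quantities fixed: 87 - 2q_i - Σ_{j≠i} q_j = 0.
By symmetry each firm produces the same amount; substituting Σ_{j≠i} q_j = 2q_i yields q_i = 87/4.
Total output Q = 87/4 + 87/4 + 87/4 = 261/4.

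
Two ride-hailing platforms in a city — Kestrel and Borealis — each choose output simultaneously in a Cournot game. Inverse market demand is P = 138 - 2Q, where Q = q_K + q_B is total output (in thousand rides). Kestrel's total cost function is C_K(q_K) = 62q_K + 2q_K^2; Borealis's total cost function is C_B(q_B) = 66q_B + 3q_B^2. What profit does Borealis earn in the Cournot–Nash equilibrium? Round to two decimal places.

Kestrel's profit: π_K = (138 - 2Q)q_K - (62q_K + 2q_K²). Setting ∂π_K/∂q_K = 0: 76 - 8q_K - 2(q_B) = 0.
Borealis's first-order condition: 72 - 10q_B - 2(q_K) = 0.
So q_K = (76 - 2q_B)/8 and q_B = (72 - 2q_K)/10.
Substituting one into the other gives q_K = 154/19 and q_B = 106/19.
Price P = 138 - 2·(260/19) = 110.6316.
Borealis's profit: 110.6316·(106/19) - 66·(106/19) - 3(106/19)² = 155.6233.

155.62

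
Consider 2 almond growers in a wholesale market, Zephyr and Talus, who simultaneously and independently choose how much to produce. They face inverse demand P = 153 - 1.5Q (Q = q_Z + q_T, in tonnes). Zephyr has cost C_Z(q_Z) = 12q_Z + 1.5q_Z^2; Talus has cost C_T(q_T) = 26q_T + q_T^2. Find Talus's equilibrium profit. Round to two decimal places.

Zephyr's profit: π_Z = (153 - 1.5Q)q_Z - (12q_Z + (3/2)q_Z²). Setting ∂π_Z/∂q_Z = 0: 141 - 6q_Z - (3/2)(q_T) = 0.
Talus's first-order condition: 127 - 5q_T - (3/2)(q_Z) = 0.
So q_Z = (141 - (3/2)q_T)/6 and q_T = (127 - (3/2)q_Z)/5.
Solving the pair: q_Z = 686/37, q_T = 734/37.
Price P = 153 - (3/2)·(1420/37) = 95.4324.
Talus's profit: 95.4324·(734/37) - 26·(734/37) - (734/37)² = 983.8495.

983.85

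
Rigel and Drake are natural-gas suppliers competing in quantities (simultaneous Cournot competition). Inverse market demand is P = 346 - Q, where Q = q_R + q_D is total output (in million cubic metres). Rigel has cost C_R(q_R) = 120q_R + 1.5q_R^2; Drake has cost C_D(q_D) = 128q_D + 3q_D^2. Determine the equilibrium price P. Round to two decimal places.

Rigel's profit: π_R = (346 - Q)q_R - (120q_R + (3/2)q_R²). Setting ∂π_R/∂q_R = 0: 226 - 5q_R - (q_D) = 0.
Drake's profit: π_D = (346 - Q)q_D - (128q_D + 3q_D²). Setting ∂π_D/∂q_D = 0: 218 - 8q_D - (q_R) = 0.
Rearranging gives the reaction functions q_R = (226 - q_D)/5 and q_D = (218 - q_R)/8.
Substituting one into the other gives q_R = 530/13 and q_D = 288/13.
Total output Q = 818/13, so price P = 346 - 818/13 = 283.0769.

283.08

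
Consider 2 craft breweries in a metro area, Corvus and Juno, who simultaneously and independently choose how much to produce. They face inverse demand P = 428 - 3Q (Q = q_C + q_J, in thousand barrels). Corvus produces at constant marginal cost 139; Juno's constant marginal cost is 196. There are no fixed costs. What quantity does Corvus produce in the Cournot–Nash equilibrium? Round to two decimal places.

38.44

Corvus's profit: π_C = (428 - 3Q)q_C - (139q_C). Setting ∂π_C/∂q_C = 0: 289 - 6q_C - 3(q_J) = 0.
Juno's profit: π_J = (428 - 3Q)q_J - (196q_J). Setting ∂π_J/∂q_J = 0: 232 - 6q_J - 3(q_C) = 0.
Rearranging gives the reaction functions q_C = (289 - 3q_J)/6 and q_J = (232 - 3q_C)/6.
Solving the pair: q_C = 346/9, q_J = 175/9.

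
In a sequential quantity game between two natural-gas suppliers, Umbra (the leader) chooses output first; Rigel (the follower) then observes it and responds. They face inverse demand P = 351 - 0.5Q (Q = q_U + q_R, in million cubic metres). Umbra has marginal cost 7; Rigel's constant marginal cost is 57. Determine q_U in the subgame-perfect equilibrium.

394

Solve by backward induction. Given q_U, the follower Rigel maximises π_R = (351 - (1/2)q_U - (1/2)q_R)q_R - 57q_R.
∂π_R/∂q_R = 294 - (1/2)q_U - q_R = 0 gives the reaction function q_R = (294 - (1/2)q_U).
The leader anticipates this reaction. Substituting into P = 351 - 0.5Q gives P = 204 - (1/4)q_U, so π_U = (204 - (1/4)q_U)q_U - 7q_U.
Leader FOC: 197 - (1/2)q_U = 0, so q_U = 394.
Then q_R = (294 - (1/2)·394) = 97.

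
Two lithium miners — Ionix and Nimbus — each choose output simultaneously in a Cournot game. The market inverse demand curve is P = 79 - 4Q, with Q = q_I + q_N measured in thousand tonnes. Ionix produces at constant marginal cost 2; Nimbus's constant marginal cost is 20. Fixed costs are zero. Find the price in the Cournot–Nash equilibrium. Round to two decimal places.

33.67

Ionix's profit: π_I = (79 - 4Q)q_I - (2q_I). Setting ∂π_I/∂q_I = 0: 77 - 8q_I - 4(q_N) = 0.
Nimbus's first-order condition: 59 - 8q_N - 4(q_I) = 0.
So q_I = (77 - 4q_N)/8 and q_N = (59 - 4q_I)/8.
Substituting one into the other gives q_I = 95/12 and q_N = 41/12.
Total output Q = 34/3, so price P = 79 - 4·(34/3) = 101/3.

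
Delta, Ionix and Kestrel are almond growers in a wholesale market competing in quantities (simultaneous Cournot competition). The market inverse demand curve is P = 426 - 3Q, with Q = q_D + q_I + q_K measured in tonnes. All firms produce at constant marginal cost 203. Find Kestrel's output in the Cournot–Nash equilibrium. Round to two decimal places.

18.58

Each firm earns π_i = (426 - 3Q)q_i - 203q_i.
Setting ∂π_i/∂q_i = 0 with rivals' quantities fixed: 223 - 6q_i - 3·Σ_{j≠i} q_j = 0.
By symmetry each firm produces the same amount; substituting Σ_{j≠i} q_j = 2q_i yields q_i = 223/12.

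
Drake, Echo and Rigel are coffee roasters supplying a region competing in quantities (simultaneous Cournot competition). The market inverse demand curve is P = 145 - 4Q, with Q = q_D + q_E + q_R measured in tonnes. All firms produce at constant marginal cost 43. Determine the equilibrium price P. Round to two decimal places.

A representative firm's profit is π_i = q_i(145 - 4Q) - 43q_i.
First-order condition (treating rivals' output as given): 102 - 8q_i - 4·Σ_{j≠i} q_j = 0.
By symmetry each firm produces the same amount; substituting Σ_{j≠i} q_j = 2q_i yields q_i = 102/16 = 51/8.
Total output Q = 153/8, so price P = 145 - 4·(153/8) = 137/2.

68.50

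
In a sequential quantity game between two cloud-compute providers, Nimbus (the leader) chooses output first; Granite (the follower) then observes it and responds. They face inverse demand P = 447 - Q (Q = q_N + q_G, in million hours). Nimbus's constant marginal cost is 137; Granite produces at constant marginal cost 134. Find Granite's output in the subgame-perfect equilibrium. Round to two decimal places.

79.75

Solve by backward induction. Given q_N, the follower Granite maximises π_G = (447 - q_N - q_G)q_G - 134q_G.
∂π_G/∂q_G = 313 - q_N - 2q_G = 0 gives the reaction function q_G = (313 - q_N)/2.
Nimbus substitutes q_G(q_N) into its own profit: π_N = q_N(447 - q_N - (313 - q_N)/2) - 137q_N = (581/2 - (1/2)q_N)q_N - 137q_N.
Maximising: ∂π_N/∂q_N = 307/2 - q_N = 0, giving q_N = 307/2.
Then q_G = (313 - 307/2)/2 = 319/4.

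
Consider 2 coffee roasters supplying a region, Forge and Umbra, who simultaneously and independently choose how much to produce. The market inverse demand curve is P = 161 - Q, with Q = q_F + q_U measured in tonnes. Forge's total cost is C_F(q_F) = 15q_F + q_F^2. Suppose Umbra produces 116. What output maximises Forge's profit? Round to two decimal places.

With the rival's output fixed at 116, Forge's profit is π_F = (161 - 116 - q_F)q_F - (15q_F + q_F²) = (45 - q_F)q_F - (15q_F + q_F²).
∂π_F/∂q_F = 30 - 4q_F = 0, so q_F = 15/2.

7.50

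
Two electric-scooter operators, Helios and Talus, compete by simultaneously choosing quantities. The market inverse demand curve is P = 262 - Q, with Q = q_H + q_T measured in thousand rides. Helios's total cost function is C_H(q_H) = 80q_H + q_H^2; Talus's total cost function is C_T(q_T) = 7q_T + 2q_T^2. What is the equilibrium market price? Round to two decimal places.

Helios's profit: π_H = (262 - Q)q_H - (80q_H + q_H²). Setting ∂π_H/∂q_H = 0: 182 - 4q_H - (q_T) = 0.
Talus's profit: π_T = (262 - Q)q_T - (7q_T + 2q_T²). Setting ∂π_T/∂q_T = 0: 255 - 6q_T - (q_H) = 0.
So q_H = (182 - q_T)/4 and q_T = (255 - q_H)/6.
Substituting one into the other gives q_H = 837/23 and q_T = 838/23.
Total output Q = 1675/23, so price P = 262 - 1675/23 = 189.1739.

189.17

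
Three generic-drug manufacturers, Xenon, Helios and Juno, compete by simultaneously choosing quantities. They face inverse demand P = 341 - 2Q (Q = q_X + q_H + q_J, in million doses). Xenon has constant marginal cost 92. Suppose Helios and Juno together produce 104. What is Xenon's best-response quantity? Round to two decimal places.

With rivals' combined output fixed at 104, Xenon's profit is π_X = (341 - 2·104 - 2q_X)q_X - (92q_X) = (133 - 2q_X)q_X - (92q_X).
∂π_X/∂q_X = 41 - 4q_X = 0, so q_X = 41/4.

10.25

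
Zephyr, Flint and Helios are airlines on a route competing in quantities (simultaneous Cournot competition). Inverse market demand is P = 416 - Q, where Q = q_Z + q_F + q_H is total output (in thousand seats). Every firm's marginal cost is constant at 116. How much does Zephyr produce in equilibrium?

75

A representative firm's profit is π_i = q_i(416 - Q) - 116q_i.
Setting ∂π_i/∂q_i = 0 with rivals' quantities fixed: 300 - 2q_i - Σ_{j≠i} q_j = 0.
With identical firms every q_j equals q_i, so Σ_{j≠i} q_j = 2q_i and 300 = 4q_i, giving q_i = 75.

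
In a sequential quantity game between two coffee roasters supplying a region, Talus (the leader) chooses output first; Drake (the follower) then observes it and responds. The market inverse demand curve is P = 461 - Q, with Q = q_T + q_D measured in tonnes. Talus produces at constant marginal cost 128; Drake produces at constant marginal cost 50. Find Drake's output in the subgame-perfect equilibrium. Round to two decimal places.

141.75

The follower Drake best-responds to any q_T: π_D = (461 - Q)q_D - 50q_D.
∂π_D/∂q_D = 411 - q_T - 2q_D = 0 gives the reaction function q_D = (411 - q_T)/2.
Talus substitutes q_D(q_T) into its own profit: π_T = q_T(461 - q_T - (411 - q_T)/2) - 128q_T = (511/2 - (1/2)q_T)q_T - 128q_T.
The leader's first-order condition 255/2 - q_T = 0 yields q_T = 255/2.
Then q_D = (411 - 255/2)/2 = 567/4.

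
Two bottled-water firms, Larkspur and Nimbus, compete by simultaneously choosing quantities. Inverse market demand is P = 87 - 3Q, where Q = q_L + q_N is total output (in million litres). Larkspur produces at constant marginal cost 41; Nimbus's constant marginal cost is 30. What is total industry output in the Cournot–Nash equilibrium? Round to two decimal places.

11.44

Larkspur's profit: π_L = (87 - 3Q)q_L - (41q_L). Setting ∂π_L/∂q_L = 0: 46 - 6q_L - 3(q_N) = 0.
Nimbus's profit: π_N = (87 - 3Q)q_N - (30q_N). Setting ∂π_N/∂q_N = 0: 57 - 6q_N - 3(q_L) = 0.
So q_L = (46 - 3q_N)/6 and q_N = (57 - 3q_L)/6.
Solving the pair: q_L = 35/9, q_N = 68/9.
Total output Q = 35/9 + 68/9 = 103/9.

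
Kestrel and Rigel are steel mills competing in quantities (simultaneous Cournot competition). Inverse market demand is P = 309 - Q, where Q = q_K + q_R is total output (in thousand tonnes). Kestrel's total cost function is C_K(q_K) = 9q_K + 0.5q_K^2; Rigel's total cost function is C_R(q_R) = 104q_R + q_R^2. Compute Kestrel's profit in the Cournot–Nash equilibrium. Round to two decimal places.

12273.04

Kestrel's profit: π_K = (309 - Q)q_K - (9q_K + (1/2)q_K²). Setting ∂π_K/∂q_K = 0: 300 - 3q_K - (q_R) = 0.
Rigel's profit: π_R = (309 - Q)q_R - (104q_R + q_R²). Setting ∂π_R/∂q_R = 0: 205 - 4q_R - (q_K) = 0.
Rearranging gives the reaction functions q_K = (300 - q_R)/3 and q_R = (205 - q_K)/4.
Solving the pair: q_K = 995/11, q_R = 315/11.
Price P = 309 - 1310/11 = 189.9091.
Kestrel's profit: 189.9091·(995/11) - 9·(995/11) - (1/2)(995/11)² = 12273.0372.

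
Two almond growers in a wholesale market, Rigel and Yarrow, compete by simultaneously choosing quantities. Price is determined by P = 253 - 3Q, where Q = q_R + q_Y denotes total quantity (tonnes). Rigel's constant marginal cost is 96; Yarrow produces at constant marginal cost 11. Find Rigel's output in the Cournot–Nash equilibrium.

8

Rigel's profit: π_R = (253 - 3Q)q_R - (96q_R). Setting ∂π_R/∂q_R = 0: 157 - 6q_R - 3(q_Y) = 0.
Yarrow's profit: π_Y = (253 - 3Q)q_Y - (11q_Y). Setting ∂π_Y/∂q_Y = 0: 242 - 6q_Y - 3(q_R) = 0.
Rearranging gives the reaction functions q_R = (157 - 3q_Y)/6 and q_Y = (242 - 3q_R)/6.
Solving the pair: q_R = 8, q_Y = 109/3.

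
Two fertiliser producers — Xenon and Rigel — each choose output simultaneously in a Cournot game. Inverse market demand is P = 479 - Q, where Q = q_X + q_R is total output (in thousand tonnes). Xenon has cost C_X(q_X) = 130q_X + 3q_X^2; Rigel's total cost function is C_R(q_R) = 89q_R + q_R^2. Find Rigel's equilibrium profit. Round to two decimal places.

15980.11

Xenon's profit: π_X = (479 - Q)q_X - (130q_X + 3q_X²). Setting ∂π_X/∂q_X = 0: 349 - 8q_X - (q_R) = 0.
Rigel's profit: π_R = (479 - Q)q_R - (89q_R + q_R²). Setting ∂π_R/∂q_R = 0: 390 - 4q_R - (q_X) = 0.
Best responses: q_X = (349 - q_R)/8, q_R = (390 - q_X)/4.
Solving the pair: q_X = 1006/31, q_R = 89.3871.
Price P = 479 - 121.8387 = 357.1613.
Rigel's profit: 357.1613·89.3871 - 89·89.3871 - 89.3871² = 15980.1061.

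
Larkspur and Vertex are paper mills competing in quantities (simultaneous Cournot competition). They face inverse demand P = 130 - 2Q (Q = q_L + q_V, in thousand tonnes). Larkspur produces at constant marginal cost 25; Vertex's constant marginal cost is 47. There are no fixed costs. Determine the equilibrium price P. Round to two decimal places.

67.33

Larkspur's profit: π_L = (130 - 2Q)q_L - (25q_L). Setting ∂π_L/∂q_L = 0: 105 - 4q_L - 2(q_V) = 0.
Vertex's first-order condition: 83 - 4q_V - 2(q_L) = 0.
Best responses: q_L = (105 - 2q_V)/4, q_V = (83 - 2q_L)/4.
Substituting one into the other gives q_L = 127/6 and q_V = 61/6.
Total output Q = 94/3, so price P = 130 - 2·(94/3) = 202/3.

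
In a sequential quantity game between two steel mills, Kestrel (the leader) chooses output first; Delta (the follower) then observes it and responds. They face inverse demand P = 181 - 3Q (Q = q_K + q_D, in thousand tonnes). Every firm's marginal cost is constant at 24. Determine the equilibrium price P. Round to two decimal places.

Solve by backward induction. Given q_K, the follower Delta maximises π_D = (181 - 3q_K - 3q_D)q_D - 24q_D.
Setting the follower's marginal profit to zero, 157 - 3q_K - 6q_D = 0, i.e. q_D = (157 - 3q_K)/6.
The leader anticipates this reaction. Substituting into P = 181 - 3Q gives P = 205/2 - (3/2)q_K, so π_K = (205/2 - (3/2)q_K)q_K - 24q_K.
Leader FOC: 157/2 - 3q_K = 0, so q_K = 157/6.
Then q_D = (157 - 3·(157/6))/6 = 157/12.
Total output Q = 157/4, so price P = 181 - 3·(157/4) = 253/4.

63.25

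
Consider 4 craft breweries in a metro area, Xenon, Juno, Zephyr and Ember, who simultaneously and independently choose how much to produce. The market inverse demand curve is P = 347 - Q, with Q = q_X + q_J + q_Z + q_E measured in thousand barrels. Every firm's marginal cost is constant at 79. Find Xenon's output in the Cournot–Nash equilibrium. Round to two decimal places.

53.60

A representative firm's profit is π_i = q_i(347 - Q) - 79q_i.
Setting ∂π_i/∂q_i = 0 with rivals' quantities fixed: 268 - 2q_i - Σ_{j≠i} q_j = 0.
By symmetry each firm produces the same amount; substituting Σ_{j≠i} q_j = 3q_i yields q_i = 268/5.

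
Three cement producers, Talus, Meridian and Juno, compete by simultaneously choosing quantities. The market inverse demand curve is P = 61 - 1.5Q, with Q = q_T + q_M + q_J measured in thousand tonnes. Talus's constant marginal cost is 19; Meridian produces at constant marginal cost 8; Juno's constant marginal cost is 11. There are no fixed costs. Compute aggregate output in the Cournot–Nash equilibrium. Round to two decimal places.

24.17

Talus's profit: π_T = (61 - 1.5Q)q_T - (19q_T). Setting ∂π_T/∂q_T = 0: 42 - 3q_T - (3/2)(q_M + q_J) = 0.
Meridian's first-order condition: 53 - 3q_M - (3/2)(q_T + q_J) = 0.
Juno's profit: π_J = (61 - 1.5Q)q_J - (11q_J). Setting ∂π_J/∂q_J = 0: 50 - 3q_J - (3/2)(q_T + q_M) = 0.
Adding the 3 first-order conditions: 145 − 6Q = 0, so Q = 145/6.
Back-substituting: q_T = (42 − 145/4)/(3/2) = 23/6, q_M = (53 − 145/4)/(3/2) = 67/6, q_J = (50 − 145/4)/(3/2) = 55/6.
Total output Q = 23/6 + 67/6 + 55/6 = 145/6.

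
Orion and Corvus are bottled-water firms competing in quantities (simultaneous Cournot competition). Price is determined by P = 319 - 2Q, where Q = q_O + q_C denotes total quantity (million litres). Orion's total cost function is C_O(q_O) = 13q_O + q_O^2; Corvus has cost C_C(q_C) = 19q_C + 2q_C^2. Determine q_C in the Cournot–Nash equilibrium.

27

Orion's profit: π_O = (319 - 2Q)q_O - (13q_O + q_O²). Setting ∂π_O/∂q_O = 0: 306 - 6q_O - 2(q_C) = 0.
Corvus's profit: π_C = (319 - 2Q)q_C - (19q_C + 2q_C²). Setting ∂π_C/∂q_C = 0: 300 - 8q_C - 2(q_O) = 0.
Rearranging gives the reaction functions q_O = (306 - 2q_C)/6 and q_C = (300 - 2q_O)/8.
Substituting one into the other gives q_O = 42 and q_C = 27.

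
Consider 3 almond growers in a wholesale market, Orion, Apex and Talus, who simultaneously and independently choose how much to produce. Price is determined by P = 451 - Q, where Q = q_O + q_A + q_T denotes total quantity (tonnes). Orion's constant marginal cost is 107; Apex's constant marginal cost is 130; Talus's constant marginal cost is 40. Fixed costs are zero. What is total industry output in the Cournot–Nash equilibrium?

269

Orion's profit: π_O = (451 - Q)q_O - (107q_O). Setting ∂π_O/∂q_O = 0: 344 - 2q_O - (q_A + q_T) = 0.
Apex's first-order condition: 321 - 2q_A - (q_O + q_T) = 0.
Talus's profit: π_T = (451 - Q)q_T - (40q_T). Setting ∂π_T/∂q_T = 0: 411 - 2q_T - (q_O + q_A) = 0.
Adding the 3 first-order conditions: 1076 − 4Q = 0, so Q = 269.
Back-substituting: q_O = (344 − 269) = 75, q_A = (321 − 269) = 52, q_T = (411 − 269) = 142.
Total output Q = 75 + 52 + 142 = 269.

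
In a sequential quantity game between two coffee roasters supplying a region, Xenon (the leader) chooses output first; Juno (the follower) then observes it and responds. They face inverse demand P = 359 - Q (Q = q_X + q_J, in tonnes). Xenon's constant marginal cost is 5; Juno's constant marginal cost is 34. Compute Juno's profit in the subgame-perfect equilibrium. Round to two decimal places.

The follower Juno best-responds to any q_X: π_J = (359 - Q)q_J - 34q_J.
∂π_J/∂q_J = 325 - q_X - 2q_J = 0 gives the reaction function q_J = (325 - q_X)/2.
The leader anticipates this reaction. Substituting into P = 359 - Q gives P = 393/2 - (1/2)q_X, so π_X = (393/2 - (1/2)q_X)q_X - 5q_X.
The leader's first-order condition 383/2 - q_X = 0 yields q_X = 383/2.
Then q_J = (325 - 383/2)/2 = 267/4.
Price P = 359 - 1033/4 = 403/4.
Juno's profit: (403/4 - 34)·(267/4) = 4455.5625.

4455.56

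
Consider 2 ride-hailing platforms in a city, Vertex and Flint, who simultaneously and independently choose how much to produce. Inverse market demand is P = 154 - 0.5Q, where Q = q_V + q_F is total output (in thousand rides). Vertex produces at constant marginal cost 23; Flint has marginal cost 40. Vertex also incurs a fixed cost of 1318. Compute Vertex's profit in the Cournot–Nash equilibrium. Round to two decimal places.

3549.56

Vertex's profit: π_V = (154 - 0.5Q)q_V - (23q_V). Setting ∂π_V/∂q_V = 0: 131 - q_V - (1/2)(q_F) = 0.
Flint's profit: π_F = (154 - 0.5Q)q_F - (40q_F). Setting ∂π_F/∂q_F = 0: 114 - q_F - (1/2)(q_V) = 0.
Best responses: q_V = (131 - (1/2)q_F), q_F = (114 - (1/2)q_V).
Substituting one into the other gives q_V = 296/3 and q_F = 194/3.
Price P = 154 - (1/2)·(490/3) = 217/3.
Vertex's profit: (217/3 - 23)·(296/3) - 1318 = 3549.5556.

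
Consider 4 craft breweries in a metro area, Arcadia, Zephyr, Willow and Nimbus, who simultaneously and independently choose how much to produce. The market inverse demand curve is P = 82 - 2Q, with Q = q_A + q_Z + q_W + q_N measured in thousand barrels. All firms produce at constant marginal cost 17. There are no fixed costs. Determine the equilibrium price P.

30

Each firm earns π_i = (82 - 2Q)q_i - 17q_i.
First-order condition (treating rivals' output as given): 65 - 4q_i - 2·Σ_{j≠i} q_j = 0.
With identical firms every q_j equals q_i, so Σ_{j≠i} q_j = 3q_i and 65 = 10q_i, giving q_i = 13/2.
Total output Q = 26, so price P = 82 - 2·26 = 30.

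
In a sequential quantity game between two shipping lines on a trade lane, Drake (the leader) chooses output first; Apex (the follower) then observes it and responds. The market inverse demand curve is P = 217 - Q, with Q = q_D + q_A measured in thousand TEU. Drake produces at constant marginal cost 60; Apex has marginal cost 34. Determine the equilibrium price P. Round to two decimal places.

92.75

The follower Apex best-responds to any q_D: π_A = (217 - Q)q_A - 34q_A.
∂π_A/∂q_A = 183 - q_D - 2q_A = 0 gives the reaction function q_A = (183 - q_D)/2.
The leader anticipates this reaction. Substituting into P = 217 - Q gives P = 251/2 - (1/2)q_D, so π_D = (251/2 - (1/2)q_D)q_D - 60q_D.
The leader's first-order condition 131/2 - q_D = 0 yields q_D = 131/2.
Then q_A = (183 - 131/2)/2 = 235/4.
Total output Q = 497/4, so price P = 217 - 497/4 = 371/4.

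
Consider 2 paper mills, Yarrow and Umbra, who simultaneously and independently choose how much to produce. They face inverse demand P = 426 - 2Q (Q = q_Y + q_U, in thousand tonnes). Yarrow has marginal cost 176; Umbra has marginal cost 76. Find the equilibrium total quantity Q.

100

Yarrow's profit: π_Y = (426 - 2Q)q_Y - (176q_Y). Setting ∂π_Y/∂q_Y = 0: 250 - 4q_Y - 2(q_U) = 0.
Umbra's first-order condition: 350 - 4q_U - 2(q_Y) = 0.
Rearranging gives the reaction functions q_Y = (250 - 2q_U)/4 and q_U = (350 - 2q_Y)/4.
Solving the pair: q_Y = 25, q_U = 75.
Total output Q = 25 + 75 = 100.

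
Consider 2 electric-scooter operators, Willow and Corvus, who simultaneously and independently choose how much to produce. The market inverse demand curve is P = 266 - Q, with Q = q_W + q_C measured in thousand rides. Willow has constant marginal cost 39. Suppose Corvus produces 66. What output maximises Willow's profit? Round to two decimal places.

80.50

With the rival's output fixed at 66, Willow's profit is π_W = (266 - 66 - q_W)q_W - (39q_W) = (200 - q_W)q_W - (39q_W).
∂π_W/∂q_W = 161 - 2q_W = 0, so q_W = 161/2.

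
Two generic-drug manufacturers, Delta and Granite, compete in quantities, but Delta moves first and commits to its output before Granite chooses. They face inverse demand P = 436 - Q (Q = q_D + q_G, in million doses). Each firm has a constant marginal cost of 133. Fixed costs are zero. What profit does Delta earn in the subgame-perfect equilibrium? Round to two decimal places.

11476.13

The follower Granite best-responds to any q_D: π_G = (436 - Q)q_G - 133q_G.
Follower FOC: 303 - q_D - 2q_G = 0, so q_G(q_D) = (303 - q_D)/2.
The leader anticipates this reaction. Substituting into P = 436 - Q gives P = 569/2 - (1/2)q_D, so π_D = (569/2 - (1/2)q_D)q_D - 133q_D.
The leader's first-order condition 303/2 - q_D = 0 yields q_D = 303/2.
Then q_G = (303 - 303/2)/2 = 303/4.
Price P = 436 - 909/4 = 835/4.
Delta's profit: (835/4 - 133)·(303/2) = 11476.1250.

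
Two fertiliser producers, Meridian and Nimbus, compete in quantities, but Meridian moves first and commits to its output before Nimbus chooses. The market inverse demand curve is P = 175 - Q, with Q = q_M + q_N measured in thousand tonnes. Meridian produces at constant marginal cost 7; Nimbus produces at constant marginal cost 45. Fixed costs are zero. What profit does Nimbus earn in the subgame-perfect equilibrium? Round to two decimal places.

The follower Nimbus best-responds to any q_M: π_N = (175 - Q)q_N - 45q_N.
Setting the follower's marginal profit to zero, 130 - q_M - 2q_N = 0, i.e. q_N = (130 - q_M)/2.
The leader anticipates this reaction. Substituting into P = 175 - Q gives P = 110 - (1/2)q_M, so π_M = (110 - (1/2)q_M)q_M - 7q_M.
The leader's first-order condition 103 - q_M = 0 yields q_M = 103.
Then q_N = (130 - 103)/2 = 27/2.
Price P = 175 - 233/2 = 117/2.
Nimbus's profit: (117/2 - 45)·(27/2) = 729/4.

182.25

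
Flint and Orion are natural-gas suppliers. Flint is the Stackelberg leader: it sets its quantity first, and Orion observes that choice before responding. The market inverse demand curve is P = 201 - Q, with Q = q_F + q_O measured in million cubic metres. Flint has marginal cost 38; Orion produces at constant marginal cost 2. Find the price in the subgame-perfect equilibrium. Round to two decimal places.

69.75

Solve by backward induction. Given q_F, the follower Orion maximises π_O = (201 - q_F - q_O)q_O - 2q_O.
Setting the follower's marginal profit to zero, 199 - q_F - 2q_O = 0, i.e. q_O = (199 - q_F)/2.
The leader anticipates this reaction. Substituting into P = 201 - Q gives P = 203/2 - (1/2)q_F, so π_F = (203/2 - (1/2)q_F)q_F - 38q_F.
Maximising: ∂π_F/∂q_F = 127/2 - q_F = 0, giving q_F = 127/2.
Then q_O = (199 - 127/2)/2 = 271/4.
Total output Q = 525/4, so price P = 201 - 525/4 = 279/4.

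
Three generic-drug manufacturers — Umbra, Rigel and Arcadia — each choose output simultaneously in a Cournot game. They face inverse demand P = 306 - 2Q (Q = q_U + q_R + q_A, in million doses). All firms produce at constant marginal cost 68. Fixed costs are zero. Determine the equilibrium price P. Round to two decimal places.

127.50

Each firm earns π_i = (306 - 2Q)q_i - 68q_i.
First-order condition (treating rivals' output as given): 238 - 4q_i - 2·Σ_{j≠i} q_j = 0.
By symmetry each firm produces the same amount; substituting Σ_{j≠i} q_j = 2q_i yields q_i = 238/8 = 119/4.
Total output Q = 357/4, so price P = 306 - 2·(357/4) = 255/2.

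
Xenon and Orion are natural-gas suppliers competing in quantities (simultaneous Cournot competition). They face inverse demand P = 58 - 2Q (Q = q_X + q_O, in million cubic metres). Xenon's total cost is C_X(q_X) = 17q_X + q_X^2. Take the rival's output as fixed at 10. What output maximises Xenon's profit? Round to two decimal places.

With the rival's output fixed at 10, Xenon's profit is π_X = (58 - 2·10 - 2q_X)q_X - (17q_X + q_X²) = (38 - 2q_X)q_X - (17q_X + q_X²).
∂π_X/∂q_X = 21 - 6q_X = 0, so q_X = 7/2.

3.50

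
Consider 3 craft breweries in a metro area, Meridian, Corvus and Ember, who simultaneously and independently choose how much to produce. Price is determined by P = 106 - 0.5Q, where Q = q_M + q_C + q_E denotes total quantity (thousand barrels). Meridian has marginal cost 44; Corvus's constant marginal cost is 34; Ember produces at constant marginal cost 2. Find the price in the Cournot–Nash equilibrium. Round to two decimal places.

46.50

Meridian's profit: π_M = (106 - 0.5Q)q_M - (44q_M). Setting ∂π_M/∂q_M = 0: 62 - q_M - (1/2)(q_C + q_E) = 0.
Corvus's first-order condition: 72 - q_C - (1/2)(q_M + q_E) = 0.
Ember's profit: π_E = (106 - 0.5Q)q_E - (2q_E). Setting ∂π_E/∂q_E = 0: 104 - q_E - (1/2)(q_M + q_C) = 0.
Summing all 3 equations gives 238 − 2Q = 0, hence Q = 119.
Back-substituting: q_M = (62 − 119/2)/(1/2) = 5, q_C = (72 − 119/2)/(1/2) = 25, q_E = (104 − 119/2)/(1/2) = 89.
Total output Q = 119, so price P = 106 - (1/2)·119 = 93/2.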